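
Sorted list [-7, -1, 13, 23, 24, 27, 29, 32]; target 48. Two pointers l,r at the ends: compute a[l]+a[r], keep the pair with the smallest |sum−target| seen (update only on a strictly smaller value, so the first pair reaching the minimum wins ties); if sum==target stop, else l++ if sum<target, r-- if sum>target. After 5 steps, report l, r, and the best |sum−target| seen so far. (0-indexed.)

l=3, r=5, best |Δ|=3

l=0 r=7: -7+32=25 d=23 *, l++
l=1 r=7: -1+32=31 d=17 *, l++
l=2 r=7: 13+32=45 d=3 *, l++
l=3 r=7: 23+32=55 d=7, r--
l=3 r=6: 23+29=52 d=4, r--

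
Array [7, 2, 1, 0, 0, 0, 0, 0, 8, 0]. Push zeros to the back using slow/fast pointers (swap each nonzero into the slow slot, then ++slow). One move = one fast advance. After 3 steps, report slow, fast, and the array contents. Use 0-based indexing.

(s=0,f=0) a[fast]=7≠0 swap→a[0]=7 → slow++,fast++
(s=1,f=1) a[fast]=2≠0 swap→a[1]=2 → slow++,fast++
(s=2,f=2) a[fast]=1≠0 swap→a[2]=1 → slow++,fast++

slow=3, fast=3, a=[7, 2, 1, 0, 0, 0, 0, 0, 8, 0]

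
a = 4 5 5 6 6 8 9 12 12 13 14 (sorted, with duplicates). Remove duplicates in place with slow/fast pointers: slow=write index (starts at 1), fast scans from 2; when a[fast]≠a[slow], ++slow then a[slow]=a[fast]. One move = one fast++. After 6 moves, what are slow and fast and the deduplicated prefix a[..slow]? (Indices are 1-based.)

slow=1 fast=2: a[fast]=5≠a[slow]=4 write a[2]=5, slow++,fast++
slow=2 fast=3: a[fast]=5=a[slow] dup, fast++
slow=2 fast=4: a[fast]=6≠a[slow]=5 write a[3]=6, slow++,fast++
slow=3 fast=5: a[fast]=6=a[slow] dup, fast++
slow=3 fast=6: a[fast]=8≠a[slow]=6 write a[4]=8, slow++,fast++
slow=4 fast=7: a[fast]=9≠a[slow]=8 write a[5]=9, slow++,fast++

slow=5, fast=8, prefix=[4, 5, 6, 8, 9]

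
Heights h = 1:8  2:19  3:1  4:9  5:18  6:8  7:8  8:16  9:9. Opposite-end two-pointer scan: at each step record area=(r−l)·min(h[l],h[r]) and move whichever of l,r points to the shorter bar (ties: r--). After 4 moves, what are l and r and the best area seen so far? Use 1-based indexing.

l=2, r=6, best area=96

[1,9] min(8,9)*8=64 best=64 * → l++
[2,9] min(19,9)*7=63 best=64 → r--
[2,8] min(19,16)*6=96 best=96 * → r--
[2,7] min(19,8)*5=40 best=96 → r--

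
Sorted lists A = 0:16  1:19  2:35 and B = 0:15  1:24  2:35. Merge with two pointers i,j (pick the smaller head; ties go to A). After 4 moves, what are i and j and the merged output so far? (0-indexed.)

i=2, j=2, merged so far=[15, 16, 19, 24]

i=0 j=0: A[i]=16>B[j]=15 take 15, j++
i=0 j=1: A[i]=16<=B[j]=24 take 16, i++
i=1 j=1: A[i]=19<=B[j]=24 take 19, i++
i=2 j=1: A[i]=35>B[j]=24 take 24, j++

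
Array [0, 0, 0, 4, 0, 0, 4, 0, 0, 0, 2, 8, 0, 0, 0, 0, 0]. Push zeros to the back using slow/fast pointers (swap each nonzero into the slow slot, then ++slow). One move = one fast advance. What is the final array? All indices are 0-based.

[4, 4, 2, 8, 0, 0, 0, 0, 0, 0, 0, 0, 0, 0, 0, 0, 0]

slow=0 fast=0: a[fast]=0, fast++
slow=0 fast=1: a[fast]=0, fast++
slow=0 fast=2: a[fast]=0, fast++
slow=0 fast=3: a[fast]=4≠0 swap→a[0]=4, slow++,fast++
slow=1 fast=4: a[fast]=0, fast++
slow=1 fast=5: a[fast]=0, fast++
slow=1 fast=6: a[fast]=4≠0 swap→a[1]=4, slow++,fast++
slow=2 fast=7: a[fast]=0, fast++
slow=2 fast=8: a[fast]=0, fast++
slow=2 fast=9: a[fast]=0, fast++
slow=2 fast=10: a[fast]=2≠0 swap→a[2]=2, slow++,fast++
slow=3 fast=11: a[fast]=8≠0 swap→a[3]=8, slow++,fast++
slow=4 fast=12: a[fast]=0, fast++
slow=4 fast=13: a[fast]=0, fast++
slow=4 fast=14: a[fast]=0, fast++
slow=4 fast=15: a[fast]=0, fast++
slow=4 fast=16: a[fast]=0, fast++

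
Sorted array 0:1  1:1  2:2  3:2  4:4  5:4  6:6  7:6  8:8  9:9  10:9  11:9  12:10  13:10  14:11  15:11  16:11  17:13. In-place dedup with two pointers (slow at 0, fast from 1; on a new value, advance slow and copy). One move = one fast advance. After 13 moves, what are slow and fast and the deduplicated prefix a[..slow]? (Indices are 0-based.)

(s=0,f=1) a[fast]=1=a[slow] dup → fast++
(s=0,f=2) a[fast]=2≠a[slow]=1 write a[1]=2 → slow++,fast++
(s=1,f=3) a[fast]=2=a[slow] dup → fast++
(s=1,f=4) a[fast]=4≠a[slow]=2 write a[2]=4 → slow++,fast++
(s=2,f=5) a[fast]=4=a[slow] dup → fast++
(s=2,f=6) a[fast]=6≠a[slow]=4 write a[3]=6 → slow++,fast++
(s=3,f=7) a[fast]=6=a[slow] dup → fast++
(s=3,f=8) a[fast]=8≠a[slow]=6 write a[4]=8 → slow++,fast++
(s=4,f=9) a[fast]=9≠a[slow]=8 write a[5]=9 → slow++,fast++
(s=5,f=10) a[fast]=9=a[slow] dup → fast++
(s=5,f=11) a[fast]=9=a[slow] dup → fast++
(s=5,f=12) a[fast]=10≠a[slow]=9 write a[6]=10 → slow++,fast++
(s=6,f=13) a[fast]=10=a[slow] dup → fast++

slow=6, fast=14, prefix=[1, 2, 4, 6, 8, 9, 10]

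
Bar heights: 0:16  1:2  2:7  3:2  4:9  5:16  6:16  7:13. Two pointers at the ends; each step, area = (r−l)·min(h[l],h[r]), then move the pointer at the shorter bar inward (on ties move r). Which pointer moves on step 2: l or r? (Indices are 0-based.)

[0,7] min(16,13)*7=91 best=91 * → r--
[0,6] min(16,16)*6=96 best=96 * → r--

r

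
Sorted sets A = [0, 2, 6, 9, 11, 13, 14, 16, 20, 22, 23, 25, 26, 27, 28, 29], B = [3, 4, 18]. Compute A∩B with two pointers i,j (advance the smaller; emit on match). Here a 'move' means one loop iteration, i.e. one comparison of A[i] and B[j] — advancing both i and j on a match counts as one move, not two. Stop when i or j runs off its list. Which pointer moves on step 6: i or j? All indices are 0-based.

[i=0,j=0] 0<3 → i++
[i=1,j=0] 2<3 → i++
[i=2,j=0] 6>3 → j++
[i=2,j=1] 6>4 → j++
[i=2,j=2] 6<18 → i++
[i=3,j=2] 9<18 → i++

i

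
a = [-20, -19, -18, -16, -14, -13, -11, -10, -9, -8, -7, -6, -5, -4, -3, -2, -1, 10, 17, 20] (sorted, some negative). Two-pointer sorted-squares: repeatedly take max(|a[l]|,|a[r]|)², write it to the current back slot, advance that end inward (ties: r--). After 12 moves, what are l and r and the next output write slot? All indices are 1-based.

[1,20] |-20|<=|20| out[20]=400 → r--
[1,19] |-20|>|17| out[19]=400 → l++
[2,19] |-19|>|17| out[18]=361 → l++
[3,19] |-18|>|17| out[17]=324 → l++
[4,19] |-16|<=|17| out[16]=289 → r--
[4,18] |-16|>|10| out[15]=256 → l++
[5,18] |-14|>|10| out[14]=196 → l++
[6,18] |-13|>|10| out[13]=169 → l++
[7,18] |-11|>|10| out[12]=121 → l++
[8,18] |-10|<=|10| out[11]=100 → r--
[8,17] |-10|>|-1| out[10]=100 → l++
[9,17] |-9|>|-1| out[9]=81 → l++

l=10, r=17, next write slot=8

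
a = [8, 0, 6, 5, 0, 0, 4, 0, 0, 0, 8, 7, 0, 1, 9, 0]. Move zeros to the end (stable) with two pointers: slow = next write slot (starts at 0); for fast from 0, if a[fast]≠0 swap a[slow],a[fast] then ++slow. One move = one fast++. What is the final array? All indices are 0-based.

slow=0 fast=0: a[fast]=8≠0 swap→a[0]=8, slow++,fast++
slow=1 fast=1: a[fast]=0, fast++
slow=1 fast=2: a[fast]=6≠0 swap→a[1]=6, slow++,fast++
slow=2 fast=3: a[fast]=5≠0 swap→a[2]=5, slow++,fast++
slow=3 fast=4: a[fast]=0, fast++
slow=3 fast=5: a[fast]=0, fast++
slow=3 fast=6: a[fast]=4≠0 swap→a[3]=4, slow++,fast++
slow=4 fast=7: a[fast]=0, fast++
slow=4 fast=8: a[fast]=0, fast++
slow=4 fast=9: a[fast]=0, fast++
slow=4 fast=10: a[fast]=8≠0 swap→a[4]=8, slow++,fast++
slow=5 fast=11: a[fast]=7≠0 swap→a[5]=7, slow++,fast++
slow=6 fast=12: a[fast]=0, fast++
slow=6 fast=13: a[fast]=1≠0 swap→a[6]=1, slow++,fast++
slow=7 fast=14: a[fast]=9≠0 swap→a[7]=9, slow++,fast++
slow=8 fast=15: a[fast]=0, fast++

[8, 6, 5, 4, 8, 7, 1, 9, 0, 0, 0, 0, 0, 0, 0, 0]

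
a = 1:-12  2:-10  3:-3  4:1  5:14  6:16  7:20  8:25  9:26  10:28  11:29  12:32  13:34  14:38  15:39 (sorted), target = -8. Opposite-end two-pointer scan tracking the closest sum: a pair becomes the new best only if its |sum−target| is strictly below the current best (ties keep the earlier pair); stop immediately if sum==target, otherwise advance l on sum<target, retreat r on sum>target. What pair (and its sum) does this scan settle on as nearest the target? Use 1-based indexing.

l=1 r=15: -12+39=27 d=35 *, r--
l=1 r=14: -12+38=26 d=34 *, r--
l=1 r=13: -12+34=22 d=30 *, r--
l=1 r=12: -12+32=20 d=28 *, r--
l=1 r=11: -12+29=17 d=25 *, r--
l=1 r=10: -12+28=16 d=24 *, r--
l=1 r=9: -12+26=14 d=22 *, r--
l=1 r=8: -12+25=13 d=21 *, r--
l=1 r=7: -12+20=8 d=16 *, r--
l=1 r=6: -12+16=4 d=12 *, r--
l=1 r=5: -12+14=2 d=10 *, r--
l=1 r=4: -12+1=-11 d=3 *, l++
l=2 r=4: -10+1=-9 d=1 *, l++
l=3 r=4: -3+1=-2 d=6, r--

pair (-10, 1) with sum -9 (|Δ|=1)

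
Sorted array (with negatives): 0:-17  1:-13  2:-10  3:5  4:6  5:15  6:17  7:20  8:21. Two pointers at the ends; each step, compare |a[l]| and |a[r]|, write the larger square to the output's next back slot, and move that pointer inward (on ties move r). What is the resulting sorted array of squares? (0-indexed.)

l=0 r=8: |-17|<=|21| out[8]=441, r--
l=0 r=7: |-17|<=|20| out[7]=400, r--
l=0 r=6: |-17|<=|17| out[6]=289, r--
l=0 r=5: |-17|>|15| out[5]=289, l++
l=1 r=5: |-13|<=|15| out[4]=225, r--
l=1 r=4: |-13|>|6| out[3]=169, l++
l=2 r=4: |-10|>|6| out[2]=100, l++
l=3 r=4: |5|<=|6| out[1]=36, r--
l=3 r=3: |5|<=|5| out[0]=25, r--

[25, 36, 100, 169, 225, 289, 289, 400, 441]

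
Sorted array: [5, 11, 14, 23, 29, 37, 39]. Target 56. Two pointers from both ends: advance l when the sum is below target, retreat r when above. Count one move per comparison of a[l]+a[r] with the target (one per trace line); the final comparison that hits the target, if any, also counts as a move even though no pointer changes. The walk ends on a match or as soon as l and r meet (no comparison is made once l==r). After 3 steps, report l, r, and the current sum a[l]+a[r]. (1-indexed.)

l=4, r=7, sum=62

[1,7] 5+39=44 <56 → l++
[2,7] 11+39=50 <56 → l++
[3,7] 14+39=53 <56 → l++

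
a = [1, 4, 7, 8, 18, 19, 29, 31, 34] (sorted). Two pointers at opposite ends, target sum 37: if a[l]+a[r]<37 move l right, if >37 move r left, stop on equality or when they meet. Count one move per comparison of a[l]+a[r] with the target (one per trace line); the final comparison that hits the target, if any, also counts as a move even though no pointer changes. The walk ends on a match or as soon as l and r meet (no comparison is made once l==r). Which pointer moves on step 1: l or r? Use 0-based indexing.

l

[0,8] 1+34=35 <37 → l++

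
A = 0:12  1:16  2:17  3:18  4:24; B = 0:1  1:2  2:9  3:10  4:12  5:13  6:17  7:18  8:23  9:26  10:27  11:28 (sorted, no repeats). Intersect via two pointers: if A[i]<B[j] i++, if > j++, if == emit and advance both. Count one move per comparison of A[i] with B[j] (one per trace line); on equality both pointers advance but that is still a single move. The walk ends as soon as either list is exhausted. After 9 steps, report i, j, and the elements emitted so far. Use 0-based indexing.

i=4, j=8, emitted=[12, 17, 18]

i=0 j=0: 12>1, j++
i=0 j=1: 12>2, j++
i=0 j=2: 12>9, j++
i=0 j=3: 12>10, j++
i=0 j=4: 12==12 emit, i++,j++
i=1 j=5: 16>13, j++
i=1 j=6: 16<17, i++
i=2 j=6: 17==17 emit, i++,j++
i=3 j=7: 18==18 emit, i++,j++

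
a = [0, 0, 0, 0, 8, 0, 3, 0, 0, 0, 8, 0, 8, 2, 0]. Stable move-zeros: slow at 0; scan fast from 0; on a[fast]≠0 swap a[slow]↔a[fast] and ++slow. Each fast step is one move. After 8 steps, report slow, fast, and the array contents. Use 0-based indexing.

(s=0,f=0) a[fast]=0 → fast++
(s=0,f=1) a[fast]=0 → fast++
(s=0,f=2) a[fast]=0 → fast++
(s=0,f=3) a[fast]=0 → fast++
(s=0,f=4) a[fast]=8≠0 swap→a[0]=8 → slow++,fast++
(s=1,f=5) a[fast]=0 → fast++
(s=1,f=6) a[fast]=3≠0 swap→a[1]=3 → slow++,fast++
(s=2,f=7) a[fast]=0 → fast++

slow=2, fast=8, a=[8, 3, 0, 0, 0, 0, 0, 0, 0, 0, 8, 0, 8, 2, 0]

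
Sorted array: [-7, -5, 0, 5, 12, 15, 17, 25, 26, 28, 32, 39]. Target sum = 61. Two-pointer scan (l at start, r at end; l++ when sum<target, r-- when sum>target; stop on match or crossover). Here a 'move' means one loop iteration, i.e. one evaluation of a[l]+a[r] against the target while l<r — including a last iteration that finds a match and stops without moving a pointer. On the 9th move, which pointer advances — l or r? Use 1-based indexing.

l

[1,12] -7+39=32 <61 → l++
[2,12] -5+39=34 <61 → l++
[3,12] 0+39=39 <61 → l++
[4,12] 5+39=44 <61 → l++
[5,12] 12+39=51 <61 → l++
[6,12] 15+39=54 <61 → l++
[7,12] 17+39=56 <61 → l++
[8,12] 25+39=64 >61 → r--
[8,11] 25+32=57 <61 → l++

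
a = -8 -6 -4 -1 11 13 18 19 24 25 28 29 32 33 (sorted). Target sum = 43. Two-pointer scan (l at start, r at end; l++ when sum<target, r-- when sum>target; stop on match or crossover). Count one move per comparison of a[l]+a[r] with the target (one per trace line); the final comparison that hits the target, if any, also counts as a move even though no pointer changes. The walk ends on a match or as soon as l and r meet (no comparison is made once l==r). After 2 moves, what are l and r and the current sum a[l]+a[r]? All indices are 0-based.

l=2, r=13, sum=29

l=0 r=13: -8+33=25 <43, l++
l=1 r=13: -6+33=27 <43, l++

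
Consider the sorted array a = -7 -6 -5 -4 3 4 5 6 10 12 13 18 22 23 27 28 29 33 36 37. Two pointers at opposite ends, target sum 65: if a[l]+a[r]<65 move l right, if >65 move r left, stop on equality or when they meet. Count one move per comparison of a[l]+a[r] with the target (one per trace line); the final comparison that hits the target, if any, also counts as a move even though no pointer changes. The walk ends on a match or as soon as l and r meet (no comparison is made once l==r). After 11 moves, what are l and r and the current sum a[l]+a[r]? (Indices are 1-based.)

l=1 r=20: -7+37=30 <65, l++
l=2 r=20: -6+37=31 <65, l++
l=3 r=20: -5+37=32 <65, l++
l=4 r=20: -4+37=33 <65, l++
l=5 r=20: 3+37=40 <65, l++
l=6 r=20: 4+37=41 <65, l++
l=7 r=20: 5+37=42 <65, l++
l=8 r=20: 6+37=43 <65, l++
l=9 r=20: 10+37=47 <65, l++
l=10 r=20: 12+37=49 <65, l++
l=11 r=20: 13+37=50 <65, l++

l=12, r=20, sum=55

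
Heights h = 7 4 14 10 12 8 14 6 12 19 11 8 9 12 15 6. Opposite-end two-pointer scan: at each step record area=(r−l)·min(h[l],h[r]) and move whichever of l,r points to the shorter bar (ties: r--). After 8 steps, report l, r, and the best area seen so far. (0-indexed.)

l=7, r=14, best area=168

[0,15] min(7,6)*15=90 best=90 * → r--
[0,14] min(7,15)*14=98 best=98 * → l++
[1,14] min(4,15)*13=52 best=98 → l++
[2,14] min(14,15)*12=168 best=168 * → l++
[3,14] min(10,15)*11=110 best=168 → l++
[4,14] min(12,15)*10=120 best=168 → l++
[5,14] min(8,15)*9=72 best=168 → l++
[6,14] min(14,15)*8=112 best=168 → l++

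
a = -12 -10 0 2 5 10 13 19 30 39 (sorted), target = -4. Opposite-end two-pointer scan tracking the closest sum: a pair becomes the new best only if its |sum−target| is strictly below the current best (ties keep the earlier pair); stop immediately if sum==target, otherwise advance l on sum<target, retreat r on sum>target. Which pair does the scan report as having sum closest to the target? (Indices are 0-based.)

[0,9] -12+39=27 d=31 * → r--
[0,8] -12+30=18 d=22 * → r--
[0,7] -12+19=7 d=11 * → r--
[0,6] -12+13=1 d=5 * → r--
[0,5] -12+10=-2 d=2 * → r--
[0,4] -12+5=-7 d=3 → l++
[1,4] -10+5=-5 d=1 * → l++
[2,4] 0+5=5 d=9 → r--
[2,3] 0+2=2 d=6 → r--

pair (-10, 5) with sum -5 (|Δ|=1)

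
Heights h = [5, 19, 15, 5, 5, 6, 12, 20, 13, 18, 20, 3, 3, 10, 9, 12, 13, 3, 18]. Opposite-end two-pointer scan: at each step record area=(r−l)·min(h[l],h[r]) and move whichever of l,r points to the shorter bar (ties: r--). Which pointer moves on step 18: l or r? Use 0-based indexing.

[0,18] min(5,18)*18=90 best=90 * → l++
[1,18] min(19,18)*17=306 best=306 * → r--
[1,17] min(19,3)*16=48 best=306 → r--
[1,16] min(19,13)*15=195 best=306 → r--
[1,15] min(19,12)*14=168 best=306 → r--
[1,14] min(19,9)*13=117 best=306 → r--
[1,13] min(19,10)*12=120 best=306 → r--
[1,12] min(19,3)*11=33 best=306 → r--
[1,11] min(19,3)*10=30 best=306 → r--
[1,10] min(19,20)*9=171 best=306 → l++
[2,10] min(15,20)*8=120 best=306 → l++
[3,10] min(5,20)*7=35 best=306 → l++
[4,10] min(5,20)*6=30 best=306 → l++
[5,10] min(6,20)*5=30 best=306 → l++
[6,10] min(12,20)*4=48 best=306 → l++
[7,10] min(20,20)*3=60 best=306 → r--
[7,9] min(20,18)*2=36 best=306 → r--
[7,8] min(20,13)*1=13 best=306 → r--

r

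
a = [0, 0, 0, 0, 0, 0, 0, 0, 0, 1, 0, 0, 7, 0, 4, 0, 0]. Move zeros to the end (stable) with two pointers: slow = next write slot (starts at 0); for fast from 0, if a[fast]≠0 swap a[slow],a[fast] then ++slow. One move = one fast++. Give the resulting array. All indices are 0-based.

[1, 7, 4, 0, 0, 0, 0, 0, 0, 0, 0, 0, 0, 0, 0, 0, 0]

slow=0 fast=0: a[fast]=0, fast++
slow=0 fast=1: a[fast]=0, fast++
slow=0 fast=2: a[fast]=0, fast++
slow=0 fast=3: a[fast]=0, fast++
slow=0 fast=4: a[fast]=0, fast++
slow=0 fast=5: a[fast]=0, fast++
slow=0 fast=6: a[fast]=0, fast++
slow=0 fast=7: a[fast]=0, fast++
slow=0 fast=8: a[fast]=0, fast++
slow=0 fast=9: a[fast]=1≠0 swap→a[0]=1, slow++,fast++
slow=1 fast=10: a[fast]=0, fast++
slow=1 fast=11: a[fast]=0, fast++
slow=1 fast=12: a[fast]=7≠0 swap→a[1]=7, slow++,fast++
slow=2 fast=13: a[fast]=0, fast++
slow=2 fast=14: a[fast]=4≠0 swap→a[2]=4, slow++,fast++
slow=3 fast=15: a[fast]=0, fast++
slow=3 fast=16: a[fast]=0, fast++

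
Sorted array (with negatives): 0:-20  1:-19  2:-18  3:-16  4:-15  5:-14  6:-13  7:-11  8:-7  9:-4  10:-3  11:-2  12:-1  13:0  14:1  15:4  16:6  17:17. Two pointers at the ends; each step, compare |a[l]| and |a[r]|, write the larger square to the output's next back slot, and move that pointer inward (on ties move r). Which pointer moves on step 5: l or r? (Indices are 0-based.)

l=0 r=17: |-20|>|17| out[17]=400, l++
l=1 r=17: |-19|>|17| out[16]=361, l++
l=2 r=17: |-18|>|17| out[15]=324, l++
l=3 r=17: |-16|<=|17| out[14]=289, r--
l=3 r=16: |-16|>|6| out[13]=256, l++

l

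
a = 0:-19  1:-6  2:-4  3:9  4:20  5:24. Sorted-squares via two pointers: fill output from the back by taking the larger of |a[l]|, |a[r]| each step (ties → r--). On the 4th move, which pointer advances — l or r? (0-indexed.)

[0,5] |-19|<=|24| out[5]=576 → r--
[0,4] |-19|<=|20| out[4]=400 → r--
[0,3] |-19|>|9| out[3]=361 → l++
[1,3] |-6|<=|9| out[2]=81 → r--

r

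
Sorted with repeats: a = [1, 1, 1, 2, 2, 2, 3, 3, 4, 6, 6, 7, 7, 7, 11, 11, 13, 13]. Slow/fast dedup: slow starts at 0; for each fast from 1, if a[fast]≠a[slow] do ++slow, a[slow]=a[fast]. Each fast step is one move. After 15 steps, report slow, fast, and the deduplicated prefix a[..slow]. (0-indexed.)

slow=6, fast=16, prefix=[1, 2, 3, 4, 6, 7, 11]

slow=0 fast=1: a[fast]=1=a[slow] dup, fast++
slow=0 fast=2: a[fast]=1=a[slow] dup, fast++
slow=0 fast=3: a[fast]=2≠a[slow]=1 write a[1]=2, slow++,fast++
slow=1 fast=4: a[fast]=2=a[slow] dup, fast++
slow=1 fast=5: a[fast]=2=a[slow] dup, fast++
slow=1 fast=6: a[fast]=3≠a[slow]=2 write a[2]=3, slow++,fast++
slow=2 fast=7: a[fast]=3=a[slow] dup, fast++
slow=2 fast=8: a[fast]=4≠a[slow]=3 write a[3]=4, slow++,fast++
slow=3 fast=9: a[fast]=6≠a[slow]=4 write a[4]=6, slow++,fast++
slow=4 fast=10: a[fast]=6=a[slow] dup, fast++
slow=4 fast=11: a[fast]=7≠a[slow]=6 write a[5]=7, slow++,fast++
slow=5 fast=12: a[fast]=7=a[slow] dup, fast++
slow=5 fast=13: a[fast]=7=a[slow] dup, fast++
slow=5 fast=14: a[fast]=11≠a[slow]=7 write a[6]=11, slow++,fast++
slow=6 fast=15: a[fast]=11=a[slow] dup, fast++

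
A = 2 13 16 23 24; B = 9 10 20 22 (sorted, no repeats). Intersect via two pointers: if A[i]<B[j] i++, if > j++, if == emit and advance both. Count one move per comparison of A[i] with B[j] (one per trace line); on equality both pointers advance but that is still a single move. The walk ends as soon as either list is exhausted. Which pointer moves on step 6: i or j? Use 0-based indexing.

i=0 j=0: 2<9, i++
i=1 j=0: 13>9, j++
i=1 j=1: 13>10, j++
i=1 j=2: 13<20, i++
i=2 j=2: 16<20, i++
i=3 j=2: 23>20, j++

j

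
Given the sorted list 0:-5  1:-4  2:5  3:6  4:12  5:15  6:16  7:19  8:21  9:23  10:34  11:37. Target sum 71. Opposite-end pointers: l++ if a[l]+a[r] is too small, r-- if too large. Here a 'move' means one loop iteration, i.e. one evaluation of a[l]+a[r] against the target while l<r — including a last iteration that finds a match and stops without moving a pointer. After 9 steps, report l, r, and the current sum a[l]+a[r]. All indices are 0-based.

[0,11] -5+37=32 <71 → l++
[1,11] -4+37=33 <71 → l++
[2,11] 5+37=42 <71 → l++
[3,11] 6+37=43 <71 → l++
[4,11] 12+37=49 <71 → l++
[5,11] 15+37=52 <71 → l++
[6,11] 16+37=53 <71 → l++
[7,11] 19+37=56 <71 → l++
[8,11] 21+37=58 <71 → l++

l=9, r=11, sum=60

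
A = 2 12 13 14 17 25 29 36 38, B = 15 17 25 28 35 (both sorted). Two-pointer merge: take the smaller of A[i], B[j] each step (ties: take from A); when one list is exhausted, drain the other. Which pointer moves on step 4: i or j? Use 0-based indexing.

[i=0,j=0] A[i]=2<=B[j]=15 take 2 → i++
[i=1,j=0] A[i]=12<=B[j]=15 take 12 → i++
[i=2,j=0] A[i]=13<=B[j]=15 take 13 → i++
[i=3,j=0] A[i]=14<=B[j]=15 take 14 → i++

i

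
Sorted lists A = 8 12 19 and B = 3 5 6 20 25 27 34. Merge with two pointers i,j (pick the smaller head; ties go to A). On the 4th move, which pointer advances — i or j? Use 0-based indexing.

[i=0,j=0] A[i]=8>B[j]=3 take 3 → j++
[i=0,j=1] A[i]=8>B[j]=5 take 5 → j++
[i=0,j=2] A[i]=8>B[j]=6 take 6 → j++
[i=0,j=3] A[i]=8<=B[j]=20 take 8 → i++

i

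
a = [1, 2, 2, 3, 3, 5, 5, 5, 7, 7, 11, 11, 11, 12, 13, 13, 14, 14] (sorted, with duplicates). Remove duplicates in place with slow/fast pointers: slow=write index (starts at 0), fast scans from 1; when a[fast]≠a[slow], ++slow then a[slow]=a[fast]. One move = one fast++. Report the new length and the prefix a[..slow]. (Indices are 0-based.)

length 9; prefix = [1, 2, 3, 5, 7, 11, 12, 13, 14]

slow=0 fast=1: a[fast]=2≠a[slow]=1 write a[1]=2, slow++,fast++
slow=1 fast=2: a[fast]=2=a[slow] dup, fast++
slow=1 fast=3: a[fast]=3≠a[slow]=2 write a[2]=3, slow++,fast++
slow=2 fast=4: a[fast]=3=a[slow] dup, fast++
slow=2 fast=5: a[fast]=5≠a[slow]=3 write a[3]=5, slow++,fast++
slow=3 fast=6: a[fast]=5=a[slow] dup, fast++
slow=3 fast=7: a[fast]=5=a[slow] dup, fast++
slow=3 fast=8: a[fast]=7≠a[slow]=5 write a[4]=7, slow++,fast++
slow=4 fast=9: a[fast]=7=a[slow] dup, fast++
slow=4 fast=10: a[fast]=11≠a[slow]=7 write a[5]=11, slow++,fast++
slow=5 fast=11: a[fast]=11=a[slow] dup, fast++
slow=5 fast=12: a[fast]=11=a[slow] dup, fast++
slow=5 fast=13: a[fast]=12≠a[slow]=11 write a[6]=12, slow++,fast++
slow=6 fast=14: a[fast]=13≠a[slow]=12 write a[7]=13, slow++,fast++
slow=7 fast=15: a[fast]=13=a[slow] dup, fast++
slow=7 fast=16: a[fast]=14≠a[slow]=13 write a[8]=14, slow++,fast++
slow=8 fast=17: a[fast]=14=a[slow] dup, fast++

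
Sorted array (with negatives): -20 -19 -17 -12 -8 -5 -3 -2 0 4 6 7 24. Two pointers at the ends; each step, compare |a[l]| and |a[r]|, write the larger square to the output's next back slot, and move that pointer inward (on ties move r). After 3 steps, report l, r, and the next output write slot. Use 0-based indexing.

[0,12] |-20|<=|24| out[12]=576 → r--
[0,11] |-20|>|7| out[11]=400 → l++
[1,11] |-19|>|7| out[10]=361 → l++

l=2, r=11, next write slot=9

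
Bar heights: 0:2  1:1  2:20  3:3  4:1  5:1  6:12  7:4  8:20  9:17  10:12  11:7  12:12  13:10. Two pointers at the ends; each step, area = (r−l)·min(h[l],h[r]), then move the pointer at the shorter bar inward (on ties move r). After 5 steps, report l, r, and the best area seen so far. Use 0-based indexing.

[0,13] min(2,10)*13=26 best=26 * → l++
[1,13] min(1,10)*12=12 best=26 → l++
[2,13] min(20,10)*11=110 best=110 * → r--
[2,12] min(20,12)*10=120 best=120 * → r--
[2,11] min(20,7)*9=63 best=120 → r--

l=2, r=10, best area=120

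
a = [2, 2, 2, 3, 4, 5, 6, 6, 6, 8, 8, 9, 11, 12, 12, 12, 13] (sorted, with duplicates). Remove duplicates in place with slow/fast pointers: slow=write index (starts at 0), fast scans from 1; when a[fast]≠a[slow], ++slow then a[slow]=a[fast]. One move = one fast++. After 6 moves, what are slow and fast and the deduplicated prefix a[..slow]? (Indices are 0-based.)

slow=4, fast=7, prefix=[2, 3, 4, 5, 6]

slow=0 fast=1: a[fast]=2=a[slow] dup, fast++
slow=0 fast=2: a[fast]=2=a[slow] dup, fast++
slow=0 fast=3: a[fast]=3≠a[slow]=2 write a[1]=3, slow++,fast++
slow=1 fast=4: a[fast]=4≠a[slow]=3 write a[2]=4, slow++,fast++
slow=2 fast=5: a[fast]=5≠a[slow]=4 write a[3]=5, slow++,fast++
slow=3 fast=6: a[fast]=6≠a[slow]=5 write a[4]=6, slow++,fast++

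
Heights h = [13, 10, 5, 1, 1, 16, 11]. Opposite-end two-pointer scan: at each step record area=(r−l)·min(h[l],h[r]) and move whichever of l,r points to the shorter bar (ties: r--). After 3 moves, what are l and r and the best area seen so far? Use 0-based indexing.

[0,6] min(13,11)*6=66 best=66 * → r--
[0,5] min(13,16)*5=65 best=66 → l++
[1,5] min(10,16)*4=40 best=66 → l++

l=2, r=5, best area=66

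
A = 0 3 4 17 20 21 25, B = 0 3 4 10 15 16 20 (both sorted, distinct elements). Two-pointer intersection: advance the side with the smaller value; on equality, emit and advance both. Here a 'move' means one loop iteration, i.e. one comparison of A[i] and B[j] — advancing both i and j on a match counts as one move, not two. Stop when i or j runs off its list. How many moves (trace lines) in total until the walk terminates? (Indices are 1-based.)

[i=1,j=1] 0==0 emit → i++,j++
[i=2,j=2] 3==3 emit → i++,j++
[i=3,j=3] 4==4 emit → i++,j++
[i=4,j=4] 17>10 → j++
[i=4,j=5] 17>15 → j++
[i=4,j=6] 17>16 → j++
[i=4,j=7] 17<20 → i++
[i=5,j=7] 20==20 emit → i++,j++

8 moves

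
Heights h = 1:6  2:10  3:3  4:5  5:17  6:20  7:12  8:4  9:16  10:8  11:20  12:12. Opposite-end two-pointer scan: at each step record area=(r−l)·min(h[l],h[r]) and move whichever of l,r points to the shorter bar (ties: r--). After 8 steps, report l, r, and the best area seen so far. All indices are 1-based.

l=6, r=9, best area=102

[1,12] min(6,12)*11=66 best=66 * → l++
[2,12] min(10,12)*10=100 best=100 * → l++
[3,12] min(3,12)*9=27 best=100 → l++
[4,12] min(5,12)*8=40 best=100 → l++
[5,12] min(17,12)*7=84 best=100 → r--
[5,11] min(17,20)*6=102 best=102 * → l++
[6,11] min(20,20)*5=100 best=102 → r--
[6,10] min(20,8)*4=32 best=102 → r--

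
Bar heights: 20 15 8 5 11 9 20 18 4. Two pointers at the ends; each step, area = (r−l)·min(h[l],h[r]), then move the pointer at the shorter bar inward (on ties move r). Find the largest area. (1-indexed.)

[1,9] min(20,4)*8=32 best=32 * → r--
[1,8] min(20,18)*7=126 best=126 * → r--
[1,7] min(20,20)*6=120 best=126 → r--
[1,6] min(20,9)*5=45 best=126 → r--
[1,5] min(20,11)*4=44 best=126 → r--
[1,4] min(20,5)*3=15 best=126 → r--
[1,3] min(20,8)*2=16 best=126 → r--
[1,2] min(20,15)*1=15 best=126 → r--

max area = 126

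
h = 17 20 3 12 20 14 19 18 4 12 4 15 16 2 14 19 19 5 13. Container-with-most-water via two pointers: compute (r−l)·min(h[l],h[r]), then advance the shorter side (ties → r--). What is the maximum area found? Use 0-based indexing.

l=0 r=18: min(17,13)*18=234 best=234 *, r--
l=0 r=17: min(17,5)*17=85 best=234, r--
l=0 r=16: min(17,19)*16=272 best=272 *, l++
l=1 r=16: min(20,19)*15=285 best=285 *, r--
l=1 r=15: min(20,19)*14=266 best=285, r--
l=1 r=14: min(20,14)*13=182 best=285, r--
l=1 r=13: min(20,2)*12=24 best=285, r--
l=1 r=12: min(20,16)*11=176 best=285, r--
l=1 r=11: min(20,15)*10=150 best=285, r--
l=1 r=10: min(20,4)*9=36 best=285, r--
l=1 r=9: min(20,12)*8=96 best=285, r--
l=1 r=8: min(20,4)*7=28 best=285, r--
l=1 r=7: min(20,18)*6=108 best=285, r--
l=1 r=6: min(20,19)*5=95 best=285, r--
l=1 r=5: min(20,14)*4=56 best=285, r--
l=1 r=4: min(20,20)*3=60 best=285, r--
l=1 r=3: min(20,12)*2=24 best=285, r--
l=1 r=2: min(20,3)*1=3 best=285, r--

max area = 285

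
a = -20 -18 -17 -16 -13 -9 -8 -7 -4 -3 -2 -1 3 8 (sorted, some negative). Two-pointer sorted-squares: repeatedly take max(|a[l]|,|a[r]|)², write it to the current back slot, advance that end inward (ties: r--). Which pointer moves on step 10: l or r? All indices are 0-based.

l

l=0 r=13: |-20|>|8| out[13]=400, l++
l=1 r=13: |-18|>|8| out[12]=324, l++
l=2 r=13: |-17|>|8| out[11]=289, l++
l=3 r=13: |-16|>|8| out[10]=256, l++
l=4 r=13: |-13|>|8| out[9]=169, l++
l=5 r=13: |-9|>|8| out[8]=81, l++
l=6 r=13: |-8|<=|8| out[7]=64, r--
l=6 r=12: |-8|>|3| out[6]=64, l++
l=7 r=12: |-7|>|3| out[5]=49, l++
l=8 r=12: |-4|>|3| out[4]=16, l++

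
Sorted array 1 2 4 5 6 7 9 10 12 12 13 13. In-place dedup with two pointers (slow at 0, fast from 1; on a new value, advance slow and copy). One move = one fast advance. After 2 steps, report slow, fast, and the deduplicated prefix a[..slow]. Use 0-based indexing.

slow=2, fast=3, prefix=[1, 2, 4]

(s=0,f=1) a[fast]=2≠a[slow]=1 write a[1]=2 → slow++,fast++
(s=1,f=2) a[fast]=4≠a[slow]=2 write a[2]=4 → slow++,fast++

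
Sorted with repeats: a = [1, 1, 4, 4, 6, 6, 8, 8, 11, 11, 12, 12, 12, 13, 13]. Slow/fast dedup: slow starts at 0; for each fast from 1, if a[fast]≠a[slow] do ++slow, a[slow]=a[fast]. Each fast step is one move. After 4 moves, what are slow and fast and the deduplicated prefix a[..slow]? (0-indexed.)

slow=2, fast=5, prefix=[1, 4, 6]

slow=0 fast=1: a[fast]=1=a[slow] dup, fast++
slow=0 fast=2: a[fast]=4≠a[slow]=1 write a[1]=4, slow++,fast++
slow=1 fast=3: a[fast]=4=a[slow] dup, fast++
slow=1 fast=4: a[fast]=6≠a[slow]=4 write a[2]=6, slow++,fast++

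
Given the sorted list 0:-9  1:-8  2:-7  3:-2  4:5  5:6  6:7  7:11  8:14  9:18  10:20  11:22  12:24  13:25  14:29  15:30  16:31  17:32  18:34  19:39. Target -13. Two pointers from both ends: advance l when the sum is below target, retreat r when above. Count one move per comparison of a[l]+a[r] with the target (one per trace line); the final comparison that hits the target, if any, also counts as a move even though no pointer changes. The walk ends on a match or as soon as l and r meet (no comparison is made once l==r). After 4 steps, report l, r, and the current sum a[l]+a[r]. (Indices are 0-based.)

l=0 r=19: -9+39=30 >-13, r--
l=0 r=18: -9+34=25 >-13, r--
l=0 r=17: -9+32=23 >-13, r--
l=0 r=16: -9+31=22 >-13, r--

l=0, r=15, sum=21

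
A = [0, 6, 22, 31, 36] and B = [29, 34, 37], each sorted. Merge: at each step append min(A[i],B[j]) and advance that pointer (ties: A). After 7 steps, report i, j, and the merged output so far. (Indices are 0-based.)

[i=0,j=0] A[i]=0<=B[j]=29 take 0 → i++
[i=1,j=0] A[i]=6<=B[j]=29 take 6 → i++
[i=2,j=0] A[i]=22<=B[j]=29 take 22 → i++
[i=3,j=0] A[i]=31>B[j]=29 take 29 → j++
[i=3,j=1] A[i]=31<=B[j]=34 take 31 → i++
[i=4,j=1] A[i]=36>B[j]=34 take 34 → j++
[i=4,j=2] A[i]=36<=B[j]=37 take 36 → i++

i=5, j=2, merged so far=[0, 6, 22, 29, 31, 34, 36]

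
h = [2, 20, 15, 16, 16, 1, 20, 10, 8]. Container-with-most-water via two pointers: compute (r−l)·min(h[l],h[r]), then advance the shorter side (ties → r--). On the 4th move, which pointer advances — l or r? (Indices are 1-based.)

l=1 r=9: min(2,8)*8=16 best=16 *, l++
l=2 r=9: min(20,8)*7=56 best=56 *, r--
l=2 r=8: min(20,10)*6=60 best=60 *, r--
l=2 r=7: min(20,20)*5=100 best=100 *, r--

r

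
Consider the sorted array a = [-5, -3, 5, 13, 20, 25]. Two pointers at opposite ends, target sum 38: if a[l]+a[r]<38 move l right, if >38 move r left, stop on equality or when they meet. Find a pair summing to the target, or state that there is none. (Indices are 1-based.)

(13, 25)

[1,6] -5+25=20 <38 → l++
[2,6] -3+25=22 <38 → l++
[3,6] 5+25=30 <38 → l++
[4,6] 13+25=38 → found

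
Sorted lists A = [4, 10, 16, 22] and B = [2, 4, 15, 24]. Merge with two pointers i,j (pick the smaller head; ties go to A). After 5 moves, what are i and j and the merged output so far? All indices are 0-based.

i=2, j=3, merged so far=[2, 4, 4, 10, 15]

i=0 j=0: A[i]=4>B[j]=2 take 2, j++
i=0 j=1: A[i]=4<=B[j]=4 take 4, i++
i=1 j=1: A[i]=10>B[j]=4 take 4, j++
i=1 j=2: A[i]=10<=B[j]=15 take 10, i++
i=2 j=2: A[i]=16>B[j]=15 take 15, j++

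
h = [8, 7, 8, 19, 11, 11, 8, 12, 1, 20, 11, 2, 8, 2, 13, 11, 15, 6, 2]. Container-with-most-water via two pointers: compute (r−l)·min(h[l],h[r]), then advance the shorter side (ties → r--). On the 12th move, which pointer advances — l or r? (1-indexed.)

[1,19] min(8,2)*18=36 best=36 * → r--
[1,18] min(8,6)*17=102 best=102 * → r--
[1,17] min(8,15)*16=128 best=128 * → l++
[2,17] min(7,15)*15=105 best=128 → l++
[3,17] min(8,15)*14=112 best=128 → l++
[4,17] min(19,15)*13=195 best=195 * → r--
[4,16] min(19,11)*12=132 best=195 → r--
[4,15] min(19,13)*11=143 best=195 → r--
[4,14] min(19,2)*10=20 best=195 → r--
[4,13] min(19,8)*9=72 best=195 → r--
[4,12] min(19,2)*8=16 best=195 → r--
[4,11] min(19,11)*7=77 best=195 → r--

r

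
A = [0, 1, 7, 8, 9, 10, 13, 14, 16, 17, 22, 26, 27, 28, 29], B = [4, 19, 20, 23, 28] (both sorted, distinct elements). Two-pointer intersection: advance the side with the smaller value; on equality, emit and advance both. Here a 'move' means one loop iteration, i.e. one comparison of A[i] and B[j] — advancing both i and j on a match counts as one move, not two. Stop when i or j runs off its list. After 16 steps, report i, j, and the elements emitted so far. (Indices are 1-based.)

i=13, j=5, emitted=[]

[i=1,j=1] 0<4 → i++
[i=2,j=1] 1<4 → i++
[i=3,j=1] 7>4 → j++
[i=3,j=2] 7<19 → i++
[i=4,j=2] 8<19 → i++
[i=5,j=2] 9<19 → i++
[i=6,j=2] 10<19 → i++
[i=7,j=2] 13<19 → i++
[i=8,j=2] 14<19 → i++
[i=9,j=2] 16<19 → i++
[i=10,j=2] 17<19 → i++
[i=11,j=2] 22>19 → j++
[i=11,j=3] 22>20 → j++
[i=11,j=4] 22<23 → i++
[i=12,j=4] 26>23 → j++
[i=12,j=5] 26<28 → i++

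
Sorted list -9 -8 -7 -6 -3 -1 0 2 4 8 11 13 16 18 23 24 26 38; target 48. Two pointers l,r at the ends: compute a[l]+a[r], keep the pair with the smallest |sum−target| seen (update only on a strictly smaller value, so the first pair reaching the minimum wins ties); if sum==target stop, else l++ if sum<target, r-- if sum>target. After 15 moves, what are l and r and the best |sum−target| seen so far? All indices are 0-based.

l=0 r=17: -9+38=29 d=19 *, l++
l=1 r=17: -8+38=30 d=18 *, l++
l=2 r=17: -7+38=31 d=17 *, l++
l=3 r=17: -6+38=32 d=16 *, l++
l=4 r=17: -3+38=35 d=13 *, l++
l=5 r=17: -1+38=37 d=11 *, l++
l=6 r=17: 0+38=38 d=10 *, l++
l=7 r=17: 2+38=40 d=8 *, l++
l=8 r=17: 4+38=42 d=6 *, l++
l=9 r=17: 8+38=46 d=2 *, l++
l=10 r=17: 11+38=49 d=1 *, r--
l=10 r=16: 11+26=37 d=11, l++
l=11 r=16: 13+26=39 d=9, l++
l=12 r=16: 16+26=42 d=6, l++
l=13 r=16: 18+26=44 d=4, l++

l=14, r=16, best |Δ|=1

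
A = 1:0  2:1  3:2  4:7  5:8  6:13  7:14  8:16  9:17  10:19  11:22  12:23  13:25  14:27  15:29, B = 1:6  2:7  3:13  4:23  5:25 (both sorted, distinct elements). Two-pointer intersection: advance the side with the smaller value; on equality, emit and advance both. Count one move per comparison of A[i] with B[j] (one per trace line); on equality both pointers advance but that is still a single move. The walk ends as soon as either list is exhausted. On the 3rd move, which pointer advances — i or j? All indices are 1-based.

i=1 j=1: 0<6, i++
i=2 j=1: 1<6, i++
i=3 j=1: 2<6, i++

i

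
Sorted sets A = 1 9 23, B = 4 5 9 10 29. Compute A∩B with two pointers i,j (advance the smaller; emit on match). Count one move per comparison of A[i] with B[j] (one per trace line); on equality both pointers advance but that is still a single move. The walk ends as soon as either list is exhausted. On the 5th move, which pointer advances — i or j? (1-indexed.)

j

i=1 j=1: 1<4, i++
i=2 j=1: 9>4, j++
i=2 j=2: 9>5, j++
i=2 j=3: 9==9 emit, i++,j++
i=3 j=4: 23>10, j++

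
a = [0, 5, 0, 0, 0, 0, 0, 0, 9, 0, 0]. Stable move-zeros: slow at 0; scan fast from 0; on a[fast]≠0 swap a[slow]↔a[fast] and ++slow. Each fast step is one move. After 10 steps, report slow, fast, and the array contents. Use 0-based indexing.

slow=2, fast=10, a=[5, 9, 0, 0, 0, 0, 0, 0, 0, 0, 0]

slow=0 fast=0: a[fast]=0, fast++
slow=0 fast=1: a[fast]=5≠0 swap→a[0]=5, slow++,fast++
slow=1 fast=2: a[fast]=0, fast++
slow=1 fast=3: a[fast]=0, fast++
slow=1 fast=4: a[fast]=0, fast++
slow=1 fast=5: a[fast]=0, fast++
slow=1 fast=6: a[fast]=0, fast++
slow=1 fast=7: a[fast]=0, fast++
slow=1 fast=8: a[fast]=9≠0 swap→a[1]=9, slow++,fast++
slow=2 fast=9: a[fast]=0, fast++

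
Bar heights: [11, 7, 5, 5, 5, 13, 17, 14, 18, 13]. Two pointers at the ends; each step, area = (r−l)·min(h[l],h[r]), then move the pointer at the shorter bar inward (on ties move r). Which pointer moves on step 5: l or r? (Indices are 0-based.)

l=0 r=9: min(11,13)*9=99 best=99 *, l++
l=1 r=9: min(7,13)*8=56 best=99, l++
l=2 r=9: min(5,13)*7=35 best=99, l++
l=3 r=9: min(5,13)*6=30 best=99, l++
l=4 r=9: min(5,13)*5=25 best=99, l++

l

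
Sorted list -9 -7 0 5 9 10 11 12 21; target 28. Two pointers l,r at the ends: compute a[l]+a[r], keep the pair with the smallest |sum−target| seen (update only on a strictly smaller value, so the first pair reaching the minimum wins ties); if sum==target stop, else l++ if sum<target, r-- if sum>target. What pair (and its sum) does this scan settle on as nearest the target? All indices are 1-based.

pair (5, 21) with sum 26 (|Δ|=2)

[1,9] -9+21=12 d=16 * → l++
[2,9] -7+21=14 d=14 * → l++
[3,9] 0+21=21 d=7 * → l++
[4,9] 5+21=26 d=2 * → l++
[5,9] 9+21=30 d=2 → r--
[5,8] 9+12=21 d=7 → l++
[6,8] 10+12=22 d=6 → l++
[7,8] 11+12=23 d=5 → l++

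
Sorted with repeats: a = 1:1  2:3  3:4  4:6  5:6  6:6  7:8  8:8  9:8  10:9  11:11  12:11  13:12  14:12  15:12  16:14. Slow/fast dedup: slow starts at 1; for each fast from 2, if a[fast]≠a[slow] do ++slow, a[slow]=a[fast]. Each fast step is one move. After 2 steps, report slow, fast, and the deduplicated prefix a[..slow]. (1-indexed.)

slow=3, fast=4, prefix=[1, 3, 4]

slow=1 fast=2: a[fast]=3≠a[slow]=1 write a[2]=3, slow++,fast++
slow=2 fast=3: a[fast]=4≠a[slow]=3 write a[3]=4, slow++,fast++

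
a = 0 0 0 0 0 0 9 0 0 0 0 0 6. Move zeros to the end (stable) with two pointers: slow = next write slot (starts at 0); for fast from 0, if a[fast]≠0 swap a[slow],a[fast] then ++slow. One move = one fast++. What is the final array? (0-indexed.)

slow=0 fast=0: a[fast]=0, fast++
slow=0 fast=1: a[fast]=0, fast++
slow=0 fast=2: a[fast]=0, fast++
slow=0 fast=3: a[fast]=0, fast++
slow=0 fast=4: a[fast]=0, fast++
slow=0 fast=5: a[fast]=0, fast++
slow=0 fast=6: a[fast]=9≠0 swap→a[0]=9, slow++,fast++
slow=1 fast=7: a[fast]=0, fast++
slow=1 fast=8: a[fast]=0, fast++
slow=1 fast=9: a[fast]=0, fast++
slow=1 fast=10: a[fast]=0, fast++
slow=1 fast=11: a[fast]=0, fast++
slow=1 fast=12: a[fast]=6≠0 swap→a[1]=6, slow++,fast++

[9, 6, 0, 0, 0, 0, 0, 0, 0, 0, 0, 0, 0]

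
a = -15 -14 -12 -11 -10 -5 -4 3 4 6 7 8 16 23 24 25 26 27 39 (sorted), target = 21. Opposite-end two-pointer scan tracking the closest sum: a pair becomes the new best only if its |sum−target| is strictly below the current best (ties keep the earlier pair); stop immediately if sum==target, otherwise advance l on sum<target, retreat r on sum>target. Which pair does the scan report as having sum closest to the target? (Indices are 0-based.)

pair (-5, 26) with sum 21 (|Δ|=0)

l=0 r=18: -15+39=24 d=3 *, r--
l=0 r=17: -15+27=12 d=9, l++
l=1 r=17: -14+27=13 d=8, l++
l=2 r=17: -12+27=15 d=6, l++
l=3 r=17: -11+27=16 d=5, l++
l=4 r=17: -10+27=17 d=4, l++
l=5 r=17: -5+27=22 d=1 *, r--
l=5 r=16: -5+26=21 d=0 *, stop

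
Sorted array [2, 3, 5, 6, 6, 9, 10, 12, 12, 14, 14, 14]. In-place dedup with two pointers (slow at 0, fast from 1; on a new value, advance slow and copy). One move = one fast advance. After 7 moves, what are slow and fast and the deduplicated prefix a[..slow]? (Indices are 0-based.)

slow=6, fast=8, prefix=[2, 3, 5, 6, 9, 10, 12]

slow=0 fast=1: a[fast]=3≠a[slow]=2 write a[1]=3, slow++,fast++
slow=1 fast=2: a[fast]=5≠a[slow]=3 write a[2]=5, slow++,fast++
slow=2 fast=3: a[fast]=6≠a[slow]=5 write a[3]=6, slow++,fast++
slow=3 fast=4: a[fast]=6=a[slow] dup, fast++
slow=3 fast=5: a[fast]=9≠a[slow]=6 write a[4]=9, slow++,fast++
slow=4 fast=6: a[fast]=10≠a[slow]=9 write a[5]=10, slow++,fast++
slow=5 fast=7: a[fast]=12≠a[slow]=10 write a[6]=12, slow++,fast++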